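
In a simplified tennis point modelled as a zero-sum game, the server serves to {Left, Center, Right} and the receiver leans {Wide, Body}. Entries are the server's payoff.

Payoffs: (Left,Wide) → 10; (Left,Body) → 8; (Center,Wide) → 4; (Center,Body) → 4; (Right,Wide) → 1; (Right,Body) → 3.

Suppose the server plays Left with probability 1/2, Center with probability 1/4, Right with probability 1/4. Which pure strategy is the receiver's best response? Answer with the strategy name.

Body

If the receiver plays Wide, the server's expected payoff is (1/2)·10 + (1/4)·4 + (1/4)·1 = 25/4.
If the receiver plays Body, the server's expected payoff is (1/2)·8 + (1/4)·4 + (1/4)·3 = 23/4.
The receiver minimizes the server's payoff; the smallest is 23/4, so the best response is Body.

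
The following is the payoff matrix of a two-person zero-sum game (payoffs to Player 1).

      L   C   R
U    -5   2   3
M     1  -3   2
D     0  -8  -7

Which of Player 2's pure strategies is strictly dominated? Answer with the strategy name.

C holds Player 1's payoff strictly below R in every row: 2 < 3, -3 < 2, -8 < -7.
So R is strictly dominated for Player 2.

R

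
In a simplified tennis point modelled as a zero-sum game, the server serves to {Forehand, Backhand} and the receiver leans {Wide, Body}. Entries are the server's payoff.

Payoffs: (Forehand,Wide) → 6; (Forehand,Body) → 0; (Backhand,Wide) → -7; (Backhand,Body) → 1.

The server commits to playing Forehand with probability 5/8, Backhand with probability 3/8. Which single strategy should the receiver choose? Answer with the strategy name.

Body

If the receiver plays Wide, the server's expected payoff is (5/8)·6 + (3/8)·(-7) = 9/8.
If the receiver plays Body, the server's expected payoff is (5/8)·0 + (3/8)·1 = 3/8.
The receiver minimizes the server's payoff; the smallest is 3/8, so the best response is Body.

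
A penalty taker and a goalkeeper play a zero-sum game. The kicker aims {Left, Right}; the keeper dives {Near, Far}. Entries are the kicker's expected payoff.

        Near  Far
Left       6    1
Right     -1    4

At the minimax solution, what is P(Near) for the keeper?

3/10

Row minima: Left → 1, Right → -1; maximin = 1.
Column maxima: Near → 6, Far → 4; minimax = 4.
1 ≠ 4, so there is no saddle point; optimal play is mixed.
Let the kicker play Left with probability p. Expected payoff against Near: 6p + (-1)(1−p) = 7p − 1; against Far: 1p + 4(1−p) = −3p + 4.
Setting these equal: 7p − 1 = −3p + 4 ⇒ 10p = 5 ⇒ p = 1/2, and the value is (7)·(1/2) − 1 = 5/2.
For the keeper: with q = P(Near), equating Left's and Right's payoffs gives 5q + 1 = −5q + 4 ⇒ q = 3/10.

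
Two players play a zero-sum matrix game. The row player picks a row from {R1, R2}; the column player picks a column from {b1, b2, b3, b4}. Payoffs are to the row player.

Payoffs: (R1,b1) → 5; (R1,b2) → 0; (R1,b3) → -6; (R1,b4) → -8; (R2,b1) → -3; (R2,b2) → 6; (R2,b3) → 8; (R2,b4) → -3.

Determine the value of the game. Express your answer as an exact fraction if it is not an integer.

-3

Row minima: R1 → -8, R2 → -3; maximin = -3.
Column maxima: b1 → 5, b2 → 6, b3 → 8, b4 → -3; minimax = -3.
Since maximin = minimax = -3, there is a saddle point and the value is -3.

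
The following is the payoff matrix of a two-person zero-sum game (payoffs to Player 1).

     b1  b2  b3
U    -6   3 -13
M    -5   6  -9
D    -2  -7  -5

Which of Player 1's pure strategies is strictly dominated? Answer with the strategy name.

U

M gives a strictly higher payoff than U against every column: -5 > -6, 6 > 3, -9 > -13.
So U is strictly dominated and Player 1 never plays it.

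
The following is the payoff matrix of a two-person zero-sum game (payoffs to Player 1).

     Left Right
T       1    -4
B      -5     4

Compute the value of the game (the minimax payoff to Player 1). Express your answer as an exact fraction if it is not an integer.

-8/7

Row minima: T → -4, B → -5; maximin = -4.
Column maxima: Left → 1, Right → 4; minimax = 1.
-4 ≠ 1, so there is no saddle point; optimal play is mixed.
Let Player 1 play T with probability p. Expected payoff against Left: 1p + (-5)(1−p) = 6p − 5; against Right: (-4)p + 4(1−p) = −8p + 4.
Setting these equal: 6p − 5 = −8p + 4 ⇒ 14p = 9 ⇒ p = 9/14, and the value is (6)·(9/14) − 5 = -8/7.
For Player 2: with q = P(Left), equating T's and B's payoffs gives 5q − 4 = −9q + 4 ⇒ q = 4/7.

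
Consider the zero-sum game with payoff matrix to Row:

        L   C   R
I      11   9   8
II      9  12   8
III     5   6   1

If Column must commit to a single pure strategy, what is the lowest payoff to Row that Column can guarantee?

8

Column maxima: L → 11, C → 12, R → 8.
The smallest of these is 8.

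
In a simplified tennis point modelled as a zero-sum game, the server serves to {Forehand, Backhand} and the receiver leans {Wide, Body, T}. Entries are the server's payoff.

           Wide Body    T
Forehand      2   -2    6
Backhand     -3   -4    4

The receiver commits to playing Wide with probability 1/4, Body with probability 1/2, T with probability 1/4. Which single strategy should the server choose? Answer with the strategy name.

Expected payoff of Forehand: (1/4)·2 + (1/2)·(-2) + (1/4)·6 = 1.
Expected payoff of Backhand: (1/4)·(-3) + (1/2)·(-4) + (1/4)·4 = -7/4.
The largest is 1, so the server's best response is Forehand.

Forehand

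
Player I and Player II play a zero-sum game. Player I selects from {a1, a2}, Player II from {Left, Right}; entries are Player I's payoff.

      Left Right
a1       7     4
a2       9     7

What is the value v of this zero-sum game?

7

Row minima: a1 → 4, a2 → 7; maximin = 7.
Column maxima: Left → 9, Right → 7; minimax = 7.
Since maximin = minimax = 7, there is a saddle point and the value is 7.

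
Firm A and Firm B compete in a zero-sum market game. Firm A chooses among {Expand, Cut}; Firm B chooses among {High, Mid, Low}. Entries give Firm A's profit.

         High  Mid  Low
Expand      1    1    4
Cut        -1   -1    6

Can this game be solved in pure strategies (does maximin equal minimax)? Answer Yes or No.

Yes

Row minima: Expand → 1, Cut → -1; maximin = 1.
Column maxima: High → 1, Mid → 1, Low → 6; minimax = 1.
maximin = minimax = 1, so a saddle point exists.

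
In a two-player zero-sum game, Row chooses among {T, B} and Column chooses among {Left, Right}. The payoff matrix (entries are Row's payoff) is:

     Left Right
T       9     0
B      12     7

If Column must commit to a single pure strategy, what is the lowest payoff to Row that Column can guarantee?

7

Column maxima: Left → 12, Right → 7.
The smallest of these is 7.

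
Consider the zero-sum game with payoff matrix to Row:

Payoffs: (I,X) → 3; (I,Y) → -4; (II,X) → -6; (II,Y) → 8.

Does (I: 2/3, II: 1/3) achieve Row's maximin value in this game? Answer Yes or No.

Against X this mix gives (2/3)·3 + (1/3)·(-6) = 0.
Against Y this mix gives (2/3)·(-4) + (1/3)·8 = 0.
All of Column's active replies (X, Y) yield 0, and no column does worse for Row. The mix makes Column indifferent and guarantees 0, so it is optimal.

Yes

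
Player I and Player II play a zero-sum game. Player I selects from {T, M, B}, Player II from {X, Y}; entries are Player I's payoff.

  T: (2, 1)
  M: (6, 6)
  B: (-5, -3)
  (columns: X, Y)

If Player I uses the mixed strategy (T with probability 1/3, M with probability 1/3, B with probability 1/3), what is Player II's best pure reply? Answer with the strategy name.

If Player II plays X, Player I's expected payoff is (1/3)·2 + (1/3)·6 + (1/3)·(-5) = 1.
If Player II plays Y, Player I's expected payoff is (1/3)·1 + (1/3)·6 + (1/3)·(-3) = 4/3.
Player II minimizes Player I's payoff; the smallest is 1, so the best response is X.

X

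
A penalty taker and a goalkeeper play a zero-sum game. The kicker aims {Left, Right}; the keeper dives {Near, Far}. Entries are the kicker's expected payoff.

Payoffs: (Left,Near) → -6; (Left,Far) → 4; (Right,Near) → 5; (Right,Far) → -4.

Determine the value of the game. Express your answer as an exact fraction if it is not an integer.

Row minima: Left → -6, Right → -4; maximin = -4.
Column maxima: Near → 5, Far → 4; minimax = 4.
-4 ≠ 4, so there is no saddle point; optimal play is mixed.
Let the kicker play Left with probability p. Expected payoff against Near: (-6)p + 5(1−p) = −11p + 5; against Far: 4p + (-4)(1−p) = 8p − 4.
Setting these equal: −11p + 5 = 8p − 4 ⇒ −19p = -9 ⇒ p = 9/19, and the value is (-11)·(9/19) + 5 = -4/19.
For the keeper: with q = P(Near), equating Left's and Right's payoffs gives −10q + 4 = 9q − 4 ⇒ q = 8/19.

-4/19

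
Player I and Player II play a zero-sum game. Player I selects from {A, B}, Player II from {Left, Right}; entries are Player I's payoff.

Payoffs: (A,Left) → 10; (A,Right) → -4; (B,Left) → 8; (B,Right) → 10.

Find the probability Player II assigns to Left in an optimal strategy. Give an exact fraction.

7/8

Row minima: A → -4, B → 8; maximin = 8.
Column maxima: Left → 10, Right → 10; minimax = 10.
8 ≠ 10, so there is no saddle point; optimal play is mixed.
Let Player I play A with probability p. Expected payoff against Left: 10p + 8(1−p) = 2p + 8; against Right: (-4)p + 10(1−p) = −14p + 10.
Setting these equal: 2p + 8 = −14p + 10 ⇒ 16p = 2 ⇒ p = 1/8, and the value is (2)·(1/8) + 8 = 33/4.
For Player II: with q = P(Left), equating A's and B's payoffs gives 14q − 4 = −2q + 10 ⇒ q = 7/8.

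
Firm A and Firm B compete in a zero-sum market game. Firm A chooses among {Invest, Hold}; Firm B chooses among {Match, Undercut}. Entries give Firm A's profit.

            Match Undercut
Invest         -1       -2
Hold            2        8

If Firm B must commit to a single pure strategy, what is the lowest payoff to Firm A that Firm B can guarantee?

2

Column maxima: Match → 2, Undercut → 8.
The smallest of these is 2.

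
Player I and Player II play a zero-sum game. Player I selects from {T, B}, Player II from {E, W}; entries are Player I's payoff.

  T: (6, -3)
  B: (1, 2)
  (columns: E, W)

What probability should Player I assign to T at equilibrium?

Row minima: T → -3, B → 1; maximin = 1.
Column maxima: E → 6, W → 2; minimax = 2.
1 ≠ 2, so there is no saddle point; optimal play is mixed.
Let Player I play T with probability p. Expected payoff against E: 6p + 1(1−p) = 5p + 1; against W: (-3)p + 2(1−p) = −5p + 2.
Setting these equal: 5p + 1 = −5p + 2 ⇒ 10p = 1 ⇒ p = 1/10, and the value is (5)·(1/10) + 1 = 3/2.
For Player II: with q = P(E), equating T's and B's payoffs gives 9q − 3 = −q + 2 ⇒ q = 1/2.

1/10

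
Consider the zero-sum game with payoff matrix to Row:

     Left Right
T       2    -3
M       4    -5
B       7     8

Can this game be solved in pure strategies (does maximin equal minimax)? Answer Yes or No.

Row minima: T → -3, M → -5, B → 7; maximin = 7.
Column maxima: Left → 7, Right → 8; minimax = 7.
maximin = minimax = 7, so a saddle point exists.

Yes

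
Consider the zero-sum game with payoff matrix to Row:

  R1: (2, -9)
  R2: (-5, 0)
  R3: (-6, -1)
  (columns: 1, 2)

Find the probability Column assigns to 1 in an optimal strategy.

Row minima: R1 → -9, R2 → -5, R3 → -6; maximin = -5.
Column maxima: 1 → 2, 2 → 0; minimax = 0.
-5 ≠ 0, so there is no saddle point; optimal play is mixed.
R3 is strictly dominated by R2, so Row never plays it.
On the remaining 2×2 (R1, R2 vs 1, 2):
Let Row play R1 with probability p. Expected payoff against 1: 2p + (-5)(1−p) = 7p − 5; against 2: (-9)p + 0(1−p) = −9p.
Setting these equal: 7p − 5 = −9p ⇒ 16p = 5 ⇒ p = 5/16, and the value is (7)·(5/16) − 5 = -45/16.
For Column: with q = P(1), equating R1's and R2's payoffs gives 11q − 9 = −5q ⇒ q = 9/16.

9/16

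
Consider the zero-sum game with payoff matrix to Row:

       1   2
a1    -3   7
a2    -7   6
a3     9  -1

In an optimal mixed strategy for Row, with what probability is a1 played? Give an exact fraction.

Row minima: a1 → -3, a2 → -7, a3 → -1; maximin = -1.
Column maxima: 1 → 9, 2 → 7; minimax = 7.
-1 ≠ 7, so there is no saddle point; optimal play is mixed.
a2 is strictly dominated by a1, so Row never plays it.
On the remaining 2×2 (a1, a3 vs 1, 2):
Let Row play a1 with probability p. Expected payoff against 1: (-3)p + 9(1−p) = −12p + 9; against 2: 7p + (-1)(1−p) = 8p − 1.
Setting these equal: −12p + 9 = 8p − 1 ⇒ −20p = -10 ⇒ p = 1/2, and the value is (-12)·(1/2) + 9 = 3.
For Column: with q = P(1), equating a1's and a3's payoffs gives −10q + 7 = 10q − 1 ⇒ q = 2/5.

1/2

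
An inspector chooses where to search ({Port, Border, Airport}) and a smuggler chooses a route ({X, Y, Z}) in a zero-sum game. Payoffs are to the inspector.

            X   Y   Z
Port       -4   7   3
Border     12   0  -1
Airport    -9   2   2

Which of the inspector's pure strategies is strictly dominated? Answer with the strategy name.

Airport

Port gives a strictly higher payoff than Airport against every column: -4 > -9, 7 > 2, 3 > 2.
So Airport is strictly dominated and the inspector never plays it.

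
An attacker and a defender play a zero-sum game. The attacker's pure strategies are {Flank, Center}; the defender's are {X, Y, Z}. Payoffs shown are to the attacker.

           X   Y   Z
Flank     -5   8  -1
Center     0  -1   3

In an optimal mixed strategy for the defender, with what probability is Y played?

Row minima: Flank → -5, Center → -1; maximin = -1.
Column maxima: X → 0, Y → 8, Z → 3; minimax = 0.
-1 ≠ 0, so there is no saddle point; optimal play is mixed.
Z is strictly dominated by X (it gives the attacker strictly more in every row), so the defender never plays it.
On the remaining 2×2 (Flank, Center vs X, Y):
Let the attacker play Flank with probability p. Expected payoff against X: (-5)p + 0(1−p) = −5p; against Y: 8p + (-1)(1−p) = 9p − 1.
Setting these equal: −5p = 9p − 1 ⇒ −14p = -1 ⇒ p = 1/14, and the value is (-5)·(1/14) = -5/14.
For the defender: with q = P(X), equating Flank's and Center's payoffs gives −13q + 8 = q − 1 ⇒ q = 9/14.

5/14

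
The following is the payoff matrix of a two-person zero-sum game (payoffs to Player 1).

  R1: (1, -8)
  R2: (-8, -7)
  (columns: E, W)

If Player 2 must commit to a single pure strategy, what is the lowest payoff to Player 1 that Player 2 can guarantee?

-7

Column maxima: E → 1, W → -7.
The smallest of these is -7.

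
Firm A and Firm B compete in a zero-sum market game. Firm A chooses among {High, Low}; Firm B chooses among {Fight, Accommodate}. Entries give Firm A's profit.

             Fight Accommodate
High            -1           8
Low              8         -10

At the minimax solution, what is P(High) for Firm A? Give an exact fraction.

Row minima: High → -1, Low → -10; maximin = -1.
Column maxima: Fight → 8, Accommodate → 8; minimax = 8.
-1 ≠ 8, so there is no saddle point; optimal play is mixed.
Let Firm A play High with probability p. Expected payoff against Fight: (-1)p + 8(1−p) = −9p + 8; against Accommodate: 8p + (-10)(1−p) = 18p − 10.
Setting these equal: −9p + 8 = 18p − 10 ⇒ −27p = -18 ⇒ p = 2/3, and the value is (-9)·(2/3) + 8 = 2.
For Firm B: with q = P(Fight), equating High's and Low's payoffs gives −9q + 8 = 18q − 10 ⇒ q = 2/3.

2/3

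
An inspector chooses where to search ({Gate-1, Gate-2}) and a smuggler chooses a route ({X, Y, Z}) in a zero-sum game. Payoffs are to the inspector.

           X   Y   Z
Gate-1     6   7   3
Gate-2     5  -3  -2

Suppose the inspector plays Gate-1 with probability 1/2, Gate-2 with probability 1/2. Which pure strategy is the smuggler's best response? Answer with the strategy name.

If the smuggler plays X, the inspector's expected payoff is (1/2)·6 + (1/2)·5 = 11/2.
If the smuggler plays Y, the inspector's expected payoff is (1/2)·7 + (1/2)·(-3) = 2.
If the smuggler plays Z, the inspector's expected payoff is (1/2)·3 + (1/2)·(-2) = 1/2.
The smuggler minimizes the inspector's payoff; the smallest is 1/2, so the best response is Z.

Z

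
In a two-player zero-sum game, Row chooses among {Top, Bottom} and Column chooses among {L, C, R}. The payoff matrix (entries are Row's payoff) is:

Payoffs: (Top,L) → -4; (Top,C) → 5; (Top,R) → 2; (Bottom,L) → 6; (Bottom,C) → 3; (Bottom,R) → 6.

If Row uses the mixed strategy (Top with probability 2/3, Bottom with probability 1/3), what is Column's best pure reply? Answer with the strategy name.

If Column plays L, Row's expected payoff is (2/3)·(-4) + (1/3)·6 = -2/3.
If Column plays C, Row's expected payoff is (2/3)·5 + (1/3)·3 = 13/3.
If Column plays R, Row's expected payoff is (2/3)·2 + (1/3)·6 = 10/3.
Column minimizes Row's payoff; the smallest is -2/3, so the best response is L.

L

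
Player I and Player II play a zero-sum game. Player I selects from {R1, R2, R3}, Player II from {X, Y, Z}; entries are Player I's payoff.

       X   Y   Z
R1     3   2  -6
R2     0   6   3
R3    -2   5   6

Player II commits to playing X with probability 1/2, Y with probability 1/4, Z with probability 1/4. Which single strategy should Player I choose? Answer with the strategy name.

R2

Expected payoff of R1: (1/2)·3 + (1/4)·2 + (1/4)·(-6) = 1/2.
Expected payoff of R2: (1/2)·0 + (1/4)·6 + (1/4)·3 = 9/4.
Expected payoff of R3: (1/2)·(-2) + (1/4)·5 + (1/4)·6 = 7/4.
The largest is 9/4, so Player I's best response is R2.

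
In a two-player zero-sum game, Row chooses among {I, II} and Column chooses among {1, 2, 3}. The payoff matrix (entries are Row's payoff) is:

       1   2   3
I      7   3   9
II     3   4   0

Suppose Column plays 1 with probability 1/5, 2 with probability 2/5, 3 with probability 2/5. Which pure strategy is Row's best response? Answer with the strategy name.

Expected payoff of I: (1/5)·7 + (2/5)·3 + (2/5)·9 = 31/5.
Expected payoff of II: (1/5)·3 + (2/5)·4 + (2/5)·0 = 11/5.
The largest is 31/5, so Row's best response is I.

I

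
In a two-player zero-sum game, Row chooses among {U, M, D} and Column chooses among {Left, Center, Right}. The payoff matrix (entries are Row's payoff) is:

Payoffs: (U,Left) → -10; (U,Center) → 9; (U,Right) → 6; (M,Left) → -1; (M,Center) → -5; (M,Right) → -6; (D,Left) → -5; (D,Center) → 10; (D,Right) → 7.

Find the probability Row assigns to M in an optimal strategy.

Row minima: U → -10, M → -6, D → -5; maximin = -5.
Column maxima: Left → -1, Center → 10, Right → 7; minimax = -1.
-5 ≠ -1, so there is no saddle point; optimal play is mixed.
U is strictly dominated by D, so Row never plays it.
Center is strictly dominated by Right (it gives Row strictly more in every row), so Column never plays it.
On the remaining 2×2 (M, D vs Left, Right):
Let Row play M with probability p. Expected payoff against Left: (-1)p + (-5)(1−p) = 4p − 5; against Right: (-6)p + 7(1−p) = −13p + 7.
Setting these equal: 4p − 5 = −13p + 7 ⇒ 17p = 12 ⇒ p = 12/17, and the value is (4)·(12/17) − 5 = -37/17.
For Column: with q = P(Left), equating M's and D's payoffs gives 5q − 6 = −12q + 7 ⇒ q = 13/17.

12/17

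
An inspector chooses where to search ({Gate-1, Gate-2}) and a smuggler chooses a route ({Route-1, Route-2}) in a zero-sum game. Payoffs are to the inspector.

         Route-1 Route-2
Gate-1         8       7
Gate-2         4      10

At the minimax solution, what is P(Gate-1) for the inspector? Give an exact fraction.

6/7

Row minima: Gate-1 → 7, Gate-2 → 4; maximin = 7.
Column maxima: Route-1 → 8, Route-2 → 10; minimax = 8.
7 ≠ 8, so there is no saddle point; optimal play is mixed.
Let the inspector play Gate-1 with probability p. Expected payoff against Route-1: 8p + 4(1−p) = 4p + 4; against Route-2: 7p + 10(1−p) = −3p + 10.
Setting these equal: 4p + 4 = −3p + 10 ⇒ 7p = 6 ⇒ p = 6/7, and the value is (4)·(6/7) + 4 = 52/7.
For the smuggler: with q = P(Route-1), equating Gate-1's and Gate-2's payoffs gives q + 7 = −6q + 10 ⇒ q = 3/7.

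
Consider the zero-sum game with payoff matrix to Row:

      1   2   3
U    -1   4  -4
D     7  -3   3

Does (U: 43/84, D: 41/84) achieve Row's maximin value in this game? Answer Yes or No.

No

Against 1 this mix gives (43/84)·(-1) + (41/84)·7 = 61/21.
Against 2 this mix gives (43/84)·4 + (41/84)·(-3) = 7/12.
Against 3 this mix gives (43/84)·(-4) + (41/84)·3 = -7/12.
Column will play 3, holding Row to -7/12. Shifting weight toward the row that does better against 3 would raise this floor (the equalizing mix achieves 0 against both 3 and 2), so the proposed strategy is not optimal.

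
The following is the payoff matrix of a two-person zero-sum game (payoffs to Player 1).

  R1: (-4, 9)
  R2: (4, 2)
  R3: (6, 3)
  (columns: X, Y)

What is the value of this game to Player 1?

33/8

Row minima: R1 → -4, R2 → 2, R3 → 3; maximin = 3.
Column maxima: X → 6, Y → 9; minimax = 6.
3 ≠ 6, so there is no saddle point; optimal play is mixed.
R2 is strictly dominated by R3, so Player 1 never plays it.
On the remaining 2×2 (R1, R3 vs X, Y):
Let Player 1 play R1 with probability p. Expected payoff against X: (-4)p + 6(1−p) = −10p + 6; against Y: 9p + 3(1−p) = 6p + 3.
Setting these equal: −10p + 6 = 6p + 3 ⇒ −16p = -3 ⇒ p = 3/16, and the value is (-10)·(3/16) + 6 = 33/8.
For Player 2: with q = P(X), equating R1's and R3's payoffs gives −13q + 9 = 3q + 3 ⇒ q = 3/8.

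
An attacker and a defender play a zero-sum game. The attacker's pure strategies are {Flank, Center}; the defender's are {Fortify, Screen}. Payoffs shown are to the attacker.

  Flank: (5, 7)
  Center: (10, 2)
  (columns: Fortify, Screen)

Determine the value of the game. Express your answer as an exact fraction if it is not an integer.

Row minima: Flank → 5, Center → 2; maximin = 5.
Column maxima: Fortify → 10, Screen → 7; minimax = 7.
5 ≠ 7, so there is no saddle point; optimal play is mixed.
Let the attacker play Flank with probability p. Expected payoff against Fortify: 5p + 10(1−p) = −5p + 10; against Screen: 7p + 2(1−p) = 5p + 2.
Setting these equal: −5p + 10 = 5p + 2 ⇒ −10p = -8 ⇒ p = 4/5, and the value is (-5)·(4/5) + 10 = 6.
For the defender: with q = P(Fortify), equating Flank's and Center's payoffs gives −2q + 7 = 8q + 2 ⇒ q = 1/2.

6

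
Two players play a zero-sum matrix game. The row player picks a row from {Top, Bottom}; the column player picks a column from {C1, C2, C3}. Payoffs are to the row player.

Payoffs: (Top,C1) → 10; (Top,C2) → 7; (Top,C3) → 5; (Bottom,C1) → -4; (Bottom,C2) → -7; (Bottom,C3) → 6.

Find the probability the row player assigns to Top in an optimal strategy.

13/15

Row minima: Top → 5, Bottom → -7; maximin = 5.
Column maxima: C1 → 10, C2 → 7, C3 → 6; minimax = 6.
5 ≠ 6, so there is no saddle point; optimal play is mixed.
C1 is strictly dominated by C2 (it gives the row player strictly more in every row), so the column player never plays it.
On the remaining 2×2 (Top, Bottom vs C2, C3):
Let the row player play Top with probability p. Expected payoff against C2: 7p + (-7)(1−p) = 14p − 7; against C3: 5p + 6(1−p) = −p + 6.
Setting these equal: 14p − 7 = −p + 6 ⇒ 15p = 13 ⇒ p = 13/15, and the value is (14)·(13/15) − 7 = 77/15.
For the column player: with q = P(C2), equating Top's and Bottom's payoffs gives 2q + 5 = −13q + 6 ⇒ q = 1/15.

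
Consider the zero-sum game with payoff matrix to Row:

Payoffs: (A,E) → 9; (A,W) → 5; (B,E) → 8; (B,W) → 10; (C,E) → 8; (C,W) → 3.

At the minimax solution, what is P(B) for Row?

Row minima: A → 5, B → 8, C → 3; maximin = 8.
Column maxima: E → 9, W → 10; minimax = 9.
8 ≠ 9, so there is no saddle point; optimal play is mixed.
C is strictly dominated by A, so Row never plays it.
On the remaining 2×2 (A, B vs E, W):
Let Row play A with probability p. Expected payoff against E: 9p + 8(1−p) = p + 8; against W: 5p + 10(1−p) = −5p + 10.
Setting these equal: p + 8 = −5p + 10 ⇒ 6p = 2 ⇒ p = 1/3, and the value is (1)·(1/3) + 8 = 25/3.
For Column: with q = P(E), equating A's and B's payoffs gives 4q + 5 = −2q + 10 ⇒ q = 5/6.

2/3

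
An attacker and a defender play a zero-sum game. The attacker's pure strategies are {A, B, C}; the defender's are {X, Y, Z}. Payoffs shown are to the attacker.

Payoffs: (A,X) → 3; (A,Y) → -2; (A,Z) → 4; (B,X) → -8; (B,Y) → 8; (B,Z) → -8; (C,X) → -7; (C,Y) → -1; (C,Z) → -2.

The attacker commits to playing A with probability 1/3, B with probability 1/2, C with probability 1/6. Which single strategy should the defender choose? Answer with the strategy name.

X

If the defender plays X, the attacker's expected payoff is (1/3)·3 + (1/2)·(-8) + (1/6)·(-7) = -25/6.
If the defender plays Y, the attacker's expected payoff is (1/3)·(-2) + (1/2)·8 + (1/6)·(-1) = 19/6.
If the defender plays Z, the attacker's expected payoff is (1/3)·4 + (1/2)·(-8) + (1/6)·(-2) = -3.
The defender minimizes the attacker's payoff; the smallest is -25/6, so the best response is X.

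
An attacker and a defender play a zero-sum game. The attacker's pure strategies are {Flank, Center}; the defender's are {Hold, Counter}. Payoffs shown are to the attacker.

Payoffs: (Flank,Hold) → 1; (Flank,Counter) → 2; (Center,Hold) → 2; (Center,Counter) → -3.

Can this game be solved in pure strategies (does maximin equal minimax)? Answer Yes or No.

Row minima: Flank → 1, Center → -3; maximin = 1.
Column maxima: Hold → 2, Counter → 2; minimax = 2.
1 ≠ 2, so no pure-strategy equilibrium exists.

No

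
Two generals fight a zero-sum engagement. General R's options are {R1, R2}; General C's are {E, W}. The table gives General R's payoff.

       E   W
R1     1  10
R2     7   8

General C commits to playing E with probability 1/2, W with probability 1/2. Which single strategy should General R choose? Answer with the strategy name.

R2

Expected payoff of R1: (1/2)·1 + (1/2)·10 = 11/2.
Expected payoff of R2: (1/2)·7 + (1/2)·8 = 15/2.
The largest is 15/2, so General R's best response is R2.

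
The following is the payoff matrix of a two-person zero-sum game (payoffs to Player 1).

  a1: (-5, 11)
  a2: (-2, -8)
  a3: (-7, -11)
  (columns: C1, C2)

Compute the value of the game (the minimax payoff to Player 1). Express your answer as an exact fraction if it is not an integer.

-31/11

Row minima: a1 → -5, a2 → -8, a3 → -11; maximin = -5.
Column maxima: C1 → -2, C2 → 11; minimax = -2.
-5 ≠ -2, so there is no saddle point; optimal play is mixed.
a3 is strictly dominated by a1, so Player 1 never plays it.
On the remaining 2×2 (a1, a2 vs C1, C2):
Let Player 1 play a1 with probability p. Expected payoff against C1: (-5)p + (-2)(1−p) = −3p − 2; against C2: 11p + (-8)(1−p) = 19p − 8.
Setting these equal: −3p − 2 = 19p − 8 ⇒ −22p = -6 ⇒ p = 3/11, and the value is (-3)·(3/11) − 2 = -31/11.
For Player 2: with q = P(C1), equating a1's and a2's payoffs gives −16q + 11 = 6q − 8 ⇒ q = 19/22.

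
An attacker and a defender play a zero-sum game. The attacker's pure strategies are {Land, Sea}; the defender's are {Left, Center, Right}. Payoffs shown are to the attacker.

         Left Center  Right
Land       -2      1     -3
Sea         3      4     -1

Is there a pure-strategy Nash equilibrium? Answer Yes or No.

Yes

Row minima: Land → -3, Sea → -1; maximin = -1.
Column maxima: Left → 3, Center → 4, Right → -1; minimax = -1.
maximin = minimax = -1, so a saddle point exists.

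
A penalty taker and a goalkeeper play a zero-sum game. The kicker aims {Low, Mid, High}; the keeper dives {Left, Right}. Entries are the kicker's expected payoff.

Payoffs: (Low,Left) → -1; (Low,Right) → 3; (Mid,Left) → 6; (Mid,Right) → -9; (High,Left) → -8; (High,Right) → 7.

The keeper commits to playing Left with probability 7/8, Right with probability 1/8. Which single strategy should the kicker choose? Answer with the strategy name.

Expected payoff of Low: (7/8)·(-1) + (1/8)·3 = -1/2.
Expected payoff of Mid: (7/8)·6 + (1/8)·(-9) = 33/8.
Expected payoff of High: (7/8)·(-8) + (1/8)·7 = -49/8.
The largest is 33/8, so the kicker's best response is Mid.

Mid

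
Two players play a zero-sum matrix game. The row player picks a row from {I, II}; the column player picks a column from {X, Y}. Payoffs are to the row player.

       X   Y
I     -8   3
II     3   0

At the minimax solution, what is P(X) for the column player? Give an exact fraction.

3/14

Row minima: I → -8, II → 0; maximin = 0.
Column maxima: X → 3, Y → 3; minimax = 3.
0 ≠ 3, so there is no saddle point; optimal play is mixed.
Let the row player play I with probability p. Expected payoff against X: (-8)p + 3(1−p) = −11p + 3; against Y: 3p + 0(1−p) = 3p.
Setting these equal: −11p + 3 = 3p ⇒ −14p = -3 ⇒ p = 3/14, and the value is (-11)·(3/14) + 3 = 9/14.
For the column player: with q = P(X), equating I's and II's payoffs gives −11q + 3 = 3q ⇒ q = 3/14.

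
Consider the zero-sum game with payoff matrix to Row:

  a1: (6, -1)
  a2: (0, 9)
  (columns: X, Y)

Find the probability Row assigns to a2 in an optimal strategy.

7/16

Row minima: a1 → -1, a2 → 0; maximin = 0.
Column maxima: X → 6, Y → 9; minimax = 6.
0 ≠ 6, so there is no saddle point; optimal play is mixed.
Let Row play a1 with probability p. Expected payoff against X: 6p + 0(1−p) = 6p; against Y: (-1)p + 9(1−p) = −10p + 9.
Setting these equal: 6p = −10p + 9 ⇒ 16p = 9 ⇒ p = 9/16, and the value is (6)·(9/16) = 27/8.
For Column: with q = P(X), equating a1's and a2's payoffs gives 7q − 1 = −9q + 9 ⇒ q = 5/8.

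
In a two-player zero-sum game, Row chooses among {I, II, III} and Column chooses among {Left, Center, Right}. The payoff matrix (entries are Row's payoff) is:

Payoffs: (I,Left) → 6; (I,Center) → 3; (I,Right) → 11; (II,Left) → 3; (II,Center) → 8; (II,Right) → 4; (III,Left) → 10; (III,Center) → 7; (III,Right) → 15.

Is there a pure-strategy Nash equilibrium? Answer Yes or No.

No

Row minima: I → 3, II → 3, III → 7; maximin = 7.
Column maxima: Left → 10, Center → 8, Right → 15; minimax = 8.
7 ≠ 8, so no pure-strategy equilibrium exists.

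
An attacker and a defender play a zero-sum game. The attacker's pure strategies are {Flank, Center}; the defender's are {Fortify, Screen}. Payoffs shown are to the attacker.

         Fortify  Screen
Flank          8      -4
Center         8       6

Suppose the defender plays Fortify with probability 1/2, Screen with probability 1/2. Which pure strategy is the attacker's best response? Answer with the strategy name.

Expected payoff of Flank: (1/2)·8 + (1/2)·(-4) = 2.
Expected payoff of Center: (1/2)·8 + (1/2)·6 = 7.
The largest is 7, so the attacker's best response is Center.

Center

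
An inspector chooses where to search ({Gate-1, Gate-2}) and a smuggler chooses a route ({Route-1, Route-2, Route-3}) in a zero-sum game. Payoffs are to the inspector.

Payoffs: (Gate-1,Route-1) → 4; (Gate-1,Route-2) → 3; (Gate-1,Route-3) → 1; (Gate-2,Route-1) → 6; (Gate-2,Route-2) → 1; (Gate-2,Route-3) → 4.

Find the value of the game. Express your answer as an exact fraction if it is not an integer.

11/5

Row minima: Gate-1 → 1, Gate-2 → 1; maximin = 1.
Column maxima: Route-1 → 6, Route-2 → 3, Route-3 → 4; minimax = 3.
1 ≠ 3, so there is no saddle point; optimal play is mixed.
Route-1 is strictly dominated by Route-2 (it gives the inspector strictly more in every row), so the smuggler never plays it.
On the remaining 2×2 (Gate-1, Gate-2 vs Route-2, Route-3):
Let the inspector play Gate-1 with probability p. Expected payoff against Route-2: 3p + 1(1−p) = 2p + 1; against Route-3: 1p + 4(1−p) = −3p + 4.
Setting these equal: 2p + 1 = −3p + 4 ⇒ 5p = 3 ⇒ p = 3/5, and the value is (2)·(3/5) + 1 = 11/5.
For the smuggler: with q = P(Route-2), equating Gate-1's and Gate-2's payoffs gives 2q + 1 = −3q + 4 ⇒ q = 3/5.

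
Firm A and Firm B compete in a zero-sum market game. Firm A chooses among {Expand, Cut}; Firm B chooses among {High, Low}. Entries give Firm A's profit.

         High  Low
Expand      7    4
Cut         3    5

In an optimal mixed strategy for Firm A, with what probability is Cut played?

Row minima: Expand → 4, Cut → 3; maximin = 4.
Column maxima: High → 7, Low → 5; minimax = 5.
4 ≠ 5, so there is no saddle point; optimal play is mixed.
Let Firm A play Expand with probability p. Expected payoff against High: 7p + 3(1−p) = 4p + 3; against Low: 4p + 5(1−p) = −p + 5.
Setting these equal: 4p + 3 = −p + 5 ⇒ 5p = 2 ⇒ p = 2/5, and the value is (4)·(2/5) + 3 = 23/5.
For Firm B: with q = P(High), equating Expand's and Cut's payoffs gives 3q + 4 = −2q + 5 ⇒ q = 1/5.

3/5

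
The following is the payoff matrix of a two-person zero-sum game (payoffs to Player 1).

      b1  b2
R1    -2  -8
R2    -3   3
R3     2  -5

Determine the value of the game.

Row minima: R1 → -8, R2 → -3, R3 → -5; maximin = -3.
Column maxima: b1 → 2, b2 → 3; minimax = 2.
-3 ≠ 2, so there is no saddle point; optimal play is mixed.
R1 is strictly dominated by R3, so Player 1 never plays it.
On the remaining 2×2 (R2, R3 vs b1, b2):
Let Player 1 play R2 with probability p. Expected payoff against b1: (-3)p + 2(1−p) = −5p + 2; against b2: 3p + (-5)(1−p) = 8p − 5.
Setting these equal: −5p + 2 = 8p − 5 ⇒ −13p = -7 ⇒ p = 7/13, and the value is (-5)·(7/13) + 2 = -9/13.
For Player 2: with q = P(b1), equating R2's and R3's payoffs gives −6q + 3 = 7q − 5 ⇒ q = 8/13.

-9/13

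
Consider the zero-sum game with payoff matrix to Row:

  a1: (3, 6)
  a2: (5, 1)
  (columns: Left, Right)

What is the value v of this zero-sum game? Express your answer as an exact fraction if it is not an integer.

27/7

Row minima: a1 → 3, a2 → 1; maximin = 3.
Column maxima: Left → 5, Right → 6; minimax = 5.
3 ≠ 5, so there is no saddle point; optimal play is mixed.
Let Row play a1 with probability p. Expected payoff against Left: 3p + 5(1−p) = −2p + 5; against Right: 6p + 1(1−p) = 5p + 1.
Setting these equal: −2p + 5 = 5p + 1 ⇒ −7p = -4 ⇒ p = 4/7, and the value is (-2)·(4/7) + 5 = 27/7.
For Column: with q = P(Left), equating a1's and a2's payoffs gives −3q + 6 = 4q + 1 ⇒ q = 5/7.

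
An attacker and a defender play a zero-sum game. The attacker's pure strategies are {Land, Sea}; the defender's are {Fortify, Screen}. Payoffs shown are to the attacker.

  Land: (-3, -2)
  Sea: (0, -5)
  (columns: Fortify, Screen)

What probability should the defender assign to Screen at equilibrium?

Row minima: Land → -3, Sea → -5; maximin = -3.
Column maxima: Fortify → 0, Screen → -2; minimax = -2.
-3 ≠ -2, so there is no saddle point; optimal play is mixed.
Let the attacker play Land with probability p. Expected payoff against Fortify: (-3)p + 0(1−p) = −3p; against Screen: (-2)p + (-5)(1−p) = 3p − 5.
Setting these equal: −3p = 3p − 5 ⇒ −6p = -5 ⇒ p = 5/6, and the value is (-3)·(5/6) = -5/2.
For the defender: with q = P(Fortify), equating Land's and Sea's payoffs gives −q − 2 = 5q − 5 ⇒ q = 1/2.

1/2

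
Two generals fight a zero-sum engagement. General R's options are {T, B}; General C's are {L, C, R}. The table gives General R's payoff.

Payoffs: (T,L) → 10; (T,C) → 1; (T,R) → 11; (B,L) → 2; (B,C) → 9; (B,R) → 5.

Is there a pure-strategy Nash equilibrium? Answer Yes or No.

No

Row minima: T → 1, B → 2; maximin = 2.
Column maxima: L → 10, C → 9, R → 11; minimax = 9.
2 ≠ 9, so no pure-strategy equilibrium exists.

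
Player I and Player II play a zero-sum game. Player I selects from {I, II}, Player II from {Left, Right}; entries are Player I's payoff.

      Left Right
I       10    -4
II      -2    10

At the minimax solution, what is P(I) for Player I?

Row minima: I → -4, II → -2; maximin = -2.
Column maxima: Left → 10, Right → 10; minimax = 10.
-2 ≠ 10, so there is no saddle point; optimal play is mixed.
Let Player I play I with probability p. Expected payoff against Left: 10p + (-2)(1−p) = 12p − 2; against Right: (-4)p + 10(1−p) = −14p + 10.
Setting these equal: 12p − 2 = −14p + 10 ⇒ 26p = 12 ⇒ p = 6/13, and the value is (12)·(6/13) − 2 = 46/13.
For Player II: with q = P(Left), equating I's and II's payoffs gives 14q − 4 = −12q + 10 ⇒ q = 7/13.

6/13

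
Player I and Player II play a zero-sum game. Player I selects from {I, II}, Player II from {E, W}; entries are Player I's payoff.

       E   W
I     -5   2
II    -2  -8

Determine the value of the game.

-44/13

Row minima: I → -5, II → -8; maximin = -5.
Column maxima: E → -2, W → 2; minimax = -2.
-5 ≠ -2, so there is no saddle point; optimal play is mixed.
Let Player I play I with probability p. Expected payoff against E: (-5)p + (-2)(1−p) = −3p − 2; against W: 2p + (-8)(1−p) = 10p − 8.
Setting these equal: −3p − 2 = 10p − 8 ⇒ −13p = -6 ⇒ p = 6/13, and the value is (-3)·(6/13) − 2 = -44/13.
For Player II: with q = P(E), equating I's and II's payoffs gives −7q + 2 = 6q − 8 ⇒ q = 10/13.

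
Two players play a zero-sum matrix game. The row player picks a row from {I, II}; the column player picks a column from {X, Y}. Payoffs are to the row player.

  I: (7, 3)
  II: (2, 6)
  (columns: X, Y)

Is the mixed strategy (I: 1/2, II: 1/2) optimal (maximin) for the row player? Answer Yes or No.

Against X this mix gives (1/2)·7 + (1/2)·2 = 9/2.
Against Y this mix gives (1/2)·3 + (1/2)·6 = 9/2.
All of the column player's active replies (X, Y) yield 9/2, and no column does worse for the row player. The mix makes the column player indifferent and guarantees 9/2, so it is optimal.

Yes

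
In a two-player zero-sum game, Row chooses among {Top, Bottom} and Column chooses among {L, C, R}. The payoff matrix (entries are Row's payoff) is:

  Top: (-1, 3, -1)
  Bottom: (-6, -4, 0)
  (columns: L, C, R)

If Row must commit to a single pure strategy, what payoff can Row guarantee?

Row minima: Top → -1, Bottom → -6.
The best of these is -1.

-1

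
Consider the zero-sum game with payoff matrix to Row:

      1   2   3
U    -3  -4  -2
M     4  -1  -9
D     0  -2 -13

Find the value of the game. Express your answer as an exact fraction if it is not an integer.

-17/5

Row minima: U → -4, M → -9, D → -13; maximin = -4.
Column maxima: 1 → 4, 2 → -1, 3 → -2; minimax = -2.
-4 ≠ -2, so there is no saddle point; optimal play is mixed.
D is strictly dominated by M, so Row never plays it.
1 is strictly dominated by 2 (it gives Row strictly more in every row), so Column never plays it.
On the remaining 2×2 (U, M vs 2, 3):
Let Row play U with probability p. Expected payoff against 2: (-4)p + (-1)(1−p) = −3p − 1; against 3: (-2)p + (-9)(1−p) = 7p − 9.
Setting these equal: −3p − 1 = 7p − 9 ⇒ −10p = -8 ⇒ p = 4/5, and the value is (-3)·(4/5) − 1 = -17/5.
For Column: with q = P(2), equating U's and M's payoffs gives −2q − 2 = 8q − 9 ⇒ q = 7/10.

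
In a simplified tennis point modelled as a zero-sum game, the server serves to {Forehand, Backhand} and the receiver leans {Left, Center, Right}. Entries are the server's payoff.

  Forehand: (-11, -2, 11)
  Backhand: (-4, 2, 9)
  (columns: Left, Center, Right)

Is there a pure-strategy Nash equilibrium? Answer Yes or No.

Yes

Row minima: Forehand → -11, Backhand → -4; maximin = -4.
Column maxima: Left → -4, Center → 2, Right → 11; minimax = -4.
maximin = minimax = -4, so a saddle point exists.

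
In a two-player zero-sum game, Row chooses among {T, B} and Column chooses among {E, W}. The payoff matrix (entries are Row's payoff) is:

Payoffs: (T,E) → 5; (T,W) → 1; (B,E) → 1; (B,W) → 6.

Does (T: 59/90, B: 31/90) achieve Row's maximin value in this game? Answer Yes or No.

No

Against E this mix gives (59/90)·5 + (31/90)·1 = 163/45.
Against W this mix gives (59/90)·1 + (31/90)·6 = 49/18.
Column will play W, holding Row to 49/18. Shifting weight toward the row that does better against W would raise this floor (the equalizing mix achieves 29/9 against both W and E), so the proposed strategy is not optimal.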